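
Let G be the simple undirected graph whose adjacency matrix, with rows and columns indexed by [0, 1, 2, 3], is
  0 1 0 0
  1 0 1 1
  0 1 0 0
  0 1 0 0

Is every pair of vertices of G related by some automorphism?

Vertex 1 is the only vertex of degree 3, so every automorphism fixes it; G is not vertex-transitive.

No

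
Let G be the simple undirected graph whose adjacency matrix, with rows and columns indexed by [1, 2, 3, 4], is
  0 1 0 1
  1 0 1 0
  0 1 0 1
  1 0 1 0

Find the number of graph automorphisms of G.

Every vertex has degree 2 and the graph is connected, so G is the 4-cycle C_4. C_4 has 4 rotations and 4 reflections, so Aut(C_4) ≅ D_4 of order 8.

8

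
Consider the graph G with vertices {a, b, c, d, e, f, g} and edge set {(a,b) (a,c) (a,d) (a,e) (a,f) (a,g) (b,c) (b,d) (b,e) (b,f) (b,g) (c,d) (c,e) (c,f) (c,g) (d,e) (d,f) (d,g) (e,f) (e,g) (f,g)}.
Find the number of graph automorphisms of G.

Every vertex has degree 6, so G is the complete graph K_7. Any permutation of the 7 vertices preserves K_7, so Aut(K_7) = S_7 of order 7! = 5040.

5040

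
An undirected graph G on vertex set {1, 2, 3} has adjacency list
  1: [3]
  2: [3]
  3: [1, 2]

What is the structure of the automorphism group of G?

The degree sequence is [1, 1, 2]; the two degree-1 vertices 1 and 2 are the ends of a path, so G = P_3. The only nontrivial automorphism of a path is the end-to-end reflection, so Aut(G) ≅ Z_2.

Z_2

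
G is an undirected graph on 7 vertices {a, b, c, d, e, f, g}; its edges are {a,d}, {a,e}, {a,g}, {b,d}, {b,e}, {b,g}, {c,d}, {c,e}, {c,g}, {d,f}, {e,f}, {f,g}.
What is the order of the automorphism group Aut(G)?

144

The vertices split by degree into {d, e, g} (degree 4) and {a, b, c, f} (degree 3); every edge runs between the two parts, so G is the complete bipartite graph K_{3,4}. Automorphisms preserve the bipartition setwise (since the parts differ in size) and act as S_3 × S_4 within it; |Aut| = 144.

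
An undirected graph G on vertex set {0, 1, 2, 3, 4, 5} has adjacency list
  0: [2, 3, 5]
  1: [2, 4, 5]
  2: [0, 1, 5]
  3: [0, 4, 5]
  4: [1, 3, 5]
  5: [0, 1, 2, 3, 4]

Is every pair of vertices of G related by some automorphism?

Vertex 5 is the only vertex of degree 5, so every automorphism fixes it; G is not vertex-transitive.

No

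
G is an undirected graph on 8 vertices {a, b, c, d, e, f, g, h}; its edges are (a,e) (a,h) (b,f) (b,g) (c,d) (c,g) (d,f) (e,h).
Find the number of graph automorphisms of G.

60

G has two connected components, {b, c, d, f, g} and {a, e, h}; each is 2-regular, so G = C_5 ⊔ C_3. The components are non-isomorphic (different sizes), so Aut(G) = Aut(C_3) × Aut(C_5) = D_3 × D_5 of order 6·10 = 60.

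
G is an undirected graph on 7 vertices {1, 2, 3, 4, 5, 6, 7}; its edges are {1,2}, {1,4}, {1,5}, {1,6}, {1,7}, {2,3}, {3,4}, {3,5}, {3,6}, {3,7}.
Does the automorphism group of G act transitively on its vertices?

No

Automorphisms preserve degree, but G has vertices of degree 2 and vertices of degree 5; no automorphism maps one to the other, so G is not vertex-transitive.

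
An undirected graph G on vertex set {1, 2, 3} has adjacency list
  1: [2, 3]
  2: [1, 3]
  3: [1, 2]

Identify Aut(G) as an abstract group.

Every vertex has degree 2, so G is the complete graph K_3. Any permutation of the 3 vertices preserves K_3, so Aut(K_3) = S_3 of order 3! = 6.

S_3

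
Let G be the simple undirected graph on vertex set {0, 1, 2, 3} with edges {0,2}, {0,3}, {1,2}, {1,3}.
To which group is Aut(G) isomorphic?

Z_2^2 ⋊ S_2

G is 2-regular and bipartite on 2^2 = 4 vertices with girth 4; it is the hypercube graph Q_2. The symmetry group of the 2-cube is the hyperoctahedral group B_2 = Z_2 ≀ S_2, of order 2^2·2! = 8.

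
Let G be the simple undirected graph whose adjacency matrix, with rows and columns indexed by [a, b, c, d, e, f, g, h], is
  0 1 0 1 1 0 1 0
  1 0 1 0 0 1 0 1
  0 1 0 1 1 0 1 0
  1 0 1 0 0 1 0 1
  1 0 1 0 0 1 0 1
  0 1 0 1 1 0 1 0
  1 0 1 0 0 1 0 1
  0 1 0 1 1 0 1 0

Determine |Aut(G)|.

1152

G is 4-regular and bipartite with parts {a, c, f, h} and {b, d, e, g} (each part is independent and every cross-pair is an edge), so G = K_{4,4}. Aut(K_{4,4}) is the wreath product S_4 ≀ Z_2: permute within each part, then optionally swap the parts; |Aut| = 2·(4!)² = 1152.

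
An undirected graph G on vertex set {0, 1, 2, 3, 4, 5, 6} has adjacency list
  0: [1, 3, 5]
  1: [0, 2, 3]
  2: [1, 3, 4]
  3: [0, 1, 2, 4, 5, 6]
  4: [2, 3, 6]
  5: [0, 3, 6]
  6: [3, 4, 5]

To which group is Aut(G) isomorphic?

the dihedral group of order 12

Vertex 3 is the unique vertex of degree 6; the remaining 6 vertices each have degree 3 and induce a cycle, so G is the wheel on 7 vertices with hub 3. Every automorphism fixes the hub and acts on the rim 6-cycle, so Aut(G) ≅ Aut(C_6) = D_6 of order 12.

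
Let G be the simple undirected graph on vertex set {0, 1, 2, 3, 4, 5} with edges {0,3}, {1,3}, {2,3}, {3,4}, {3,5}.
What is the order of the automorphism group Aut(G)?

120

Vertex 3 has degree 5 and every other vertex has degree 1, so G is the star K_{1,5} with centre 3. Any automorphism fixes the centre and permutes the 5 leaves freely, so Aut(G) ≅ S_5 of order 5! = 120.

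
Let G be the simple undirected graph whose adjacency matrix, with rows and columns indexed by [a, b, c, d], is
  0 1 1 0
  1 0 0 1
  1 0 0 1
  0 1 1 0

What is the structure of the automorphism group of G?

Every vertex has degree 2 and the graph is connected, so G is the 4-cycle C_4. The automorphisms of the 4-cycle are exactly the symmetries of a regular 4-gon: the dihedral group D_4, |D_4| = 8.

D_4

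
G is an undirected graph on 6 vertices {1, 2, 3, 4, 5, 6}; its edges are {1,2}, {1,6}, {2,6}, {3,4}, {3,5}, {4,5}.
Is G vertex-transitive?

Yes

G has two connected components, {3, 4, 5} and {1, 2, 6}; each is 2-regular, so G = C_3 ⊔ C_3. Aut of a disjoint union of two copies of C_3 is the wreath product D_3 ≀ Z_2, of order 2·6² = 72. This group acts transitively on the 6 vertices.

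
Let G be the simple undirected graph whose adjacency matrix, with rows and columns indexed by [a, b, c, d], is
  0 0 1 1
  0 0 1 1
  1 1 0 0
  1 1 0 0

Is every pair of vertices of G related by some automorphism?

Yes

G is 2-regular and connected on 4 vertices, i.e. the cycle C_4. The automorphisms of the 4-cycle are exactly the symmetries of a regular 4-gon: the dihedral group D_4, |D_4| = 8. Under this action every vertex can be carried to every other, so G is vertex-transitive.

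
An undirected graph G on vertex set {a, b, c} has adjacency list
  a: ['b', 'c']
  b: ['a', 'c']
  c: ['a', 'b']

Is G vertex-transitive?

Yes

Every vertex has degree 2, so G is the complete graph K_3. Any permutation of the 3 vertices preserves K_3, so Aut(K_3) = S_3 of order 3! = 6. Under this action every vertex can be carried to every other, so G is vertex-transitive.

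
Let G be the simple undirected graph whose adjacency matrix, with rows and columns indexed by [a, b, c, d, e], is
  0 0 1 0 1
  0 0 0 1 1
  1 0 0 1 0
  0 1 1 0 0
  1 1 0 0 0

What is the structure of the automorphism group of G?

the dihedral group of order 10

G is 2-regular and connected on 5 vertices, i.e. the cycle C_5. The automorphisms of the 5-cycle are exactly the symmetries of a regular 5-gon: the dihedral group D_5, |D_5| = 10.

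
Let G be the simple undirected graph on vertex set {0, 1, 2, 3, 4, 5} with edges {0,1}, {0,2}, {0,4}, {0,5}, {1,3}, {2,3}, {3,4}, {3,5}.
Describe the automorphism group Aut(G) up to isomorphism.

The vertices split by degree into {0, 3} (degree 4) and {1, 2, 4, 5} (degree 2); every edge runs between the two parts, so G is the complete bipartite graph K_{2,4}. The parts have unequal sizes, so no automorphism swaps them; each part is permuted independently, giving S_2 × S_4 of order 2!·4! = 48.

S_2 × S_4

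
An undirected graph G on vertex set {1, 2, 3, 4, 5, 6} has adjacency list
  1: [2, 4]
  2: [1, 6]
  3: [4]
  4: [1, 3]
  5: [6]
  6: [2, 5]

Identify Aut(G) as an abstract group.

the cyclic group of order 2

The degree sequence is [2, 2, 1, 2, 1, 2]; the two degree-1 vertices 3 and 5 are the ends of a path, so G = P_6. A path has exactly one nontrivial symmetry — reversal — giving Aut(G) of order 2.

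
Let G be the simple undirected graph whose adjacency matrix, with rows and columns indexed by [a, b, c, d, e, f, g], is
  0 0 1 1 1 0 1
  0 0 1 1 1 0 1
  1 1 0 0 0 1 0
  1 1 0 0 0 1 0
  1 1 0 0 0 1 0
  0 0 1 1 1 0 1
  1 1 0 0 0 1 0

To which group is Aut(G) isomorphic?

The vertices split by degree into {a, b, f} (degree 4) and {c, d, e, g} (degree 3); every edge runs between the two parts, so G is the complete bipartite graph K_{3,4}. Automorphisms preserve the bipartition setwise (since the parts differ in size) and act as S_3 × S_4 within it; |Aut| = 144.

S_3 × S_4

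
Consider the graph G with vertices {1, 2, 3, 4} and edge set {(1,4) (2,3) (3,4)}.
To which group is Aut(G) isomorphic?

The degree sequence is [1, 1, 2, 2]; the two degree-1 vertices 1 and 2 are the ends of a path, so G = P_4. A path has exactly one nontrivial symmetry — reversal — giving Aut(G) of order 2.

C_2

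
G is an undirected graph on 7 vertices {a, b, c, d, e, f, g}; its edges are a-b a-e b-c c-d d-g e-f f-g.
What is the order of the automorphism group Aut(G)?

14

G is 2-regular and connected on 7 vertices, i.e. the cycle C_7. The automorphisms of the 7-cycle are exactly the symmetries of a regular 7-gon: the dihedral group D_7, |D_7| = 14.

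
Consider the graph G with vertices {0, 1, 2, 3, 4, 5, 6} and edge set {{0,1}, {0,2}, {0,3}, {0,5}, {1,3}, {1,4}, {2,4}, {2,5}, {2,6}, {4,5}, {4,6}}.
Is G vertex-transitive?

Automorphisms preserve degree, but G has vertices of degree 2 and vertices of degree 4; no automorphism maps one to the other, so G is not vertex-transitive.

No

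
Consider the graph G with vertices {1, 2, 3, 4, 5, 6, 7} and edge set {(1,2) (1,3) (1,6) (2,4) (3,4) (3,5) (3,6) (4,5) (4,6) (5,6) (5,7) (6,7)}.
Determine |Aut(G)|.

1

The degree sequence is [3, 2, 4, 4, 4, 5, 2]. Checking the degree-preserving permutations of the vertex set shows that none except the identity preserves every edge, so Aut(G) is trivial.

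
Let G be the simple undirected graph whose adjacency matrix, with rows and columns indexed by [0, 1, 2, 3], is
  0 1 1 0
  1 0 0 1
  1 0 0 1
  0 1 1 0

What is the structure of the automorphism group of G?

Z_2^2 ⋊ S_2

G is 2-regular and bipartite on 2^2 = 4 vertices with girth 4; it is the hypercube graph Q_2. Aut(Q_2) consists of the signed permutations of the 2 coordinate axes: 2! permutations times 2^2 sign flips, so |Aut| = 2^2·2! = 8.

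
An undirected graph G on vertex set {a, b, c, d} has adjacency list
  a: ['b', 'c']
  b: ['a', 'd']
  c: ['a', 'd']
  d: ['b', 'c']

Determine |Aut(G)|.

G is 2-regular and bipartite with parts {a, d} and {b, c} (each part is independent and every cross-pair is an edge), so G = K_{2,2}. Aut(K_{2,2}) is the wreath product S_2 ≀ Z_2: permute within each part, then optionally swap the parts; |Aut| = 2·(2!)² = 8.

8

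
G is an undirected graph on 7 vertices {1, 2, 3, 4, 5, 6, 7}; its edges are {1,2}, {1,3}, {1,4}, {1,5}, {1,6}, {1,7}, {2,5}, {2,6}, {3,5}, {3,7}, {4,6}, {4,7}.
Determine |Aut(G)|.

12

Vertex 1 is the unique vertex of degree 6; the remaining 6 vertices each have degree 3 and induce a cycle, so G is the wheel on 7 vertices with hub 1. Every automorphism fixes the hub and acts on the rim 6-cycle, so Aut(G) ≅ Aut(C_6) = D_6 of order 12.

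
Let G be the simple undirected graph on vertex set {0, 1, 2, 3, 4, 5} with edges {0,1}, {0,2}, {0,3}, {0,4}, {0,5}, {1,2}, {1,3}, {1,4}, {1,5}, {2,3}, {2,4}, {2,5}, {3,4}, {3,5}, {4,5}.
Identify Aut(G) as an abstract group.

Every vertex has degree 5, so G is the complete graph K_6. Any permutation of the 6 vertices preserves K_6, so Aut(K_6) = S_6 of order 6! = 720.

the symmetric group on 6 letters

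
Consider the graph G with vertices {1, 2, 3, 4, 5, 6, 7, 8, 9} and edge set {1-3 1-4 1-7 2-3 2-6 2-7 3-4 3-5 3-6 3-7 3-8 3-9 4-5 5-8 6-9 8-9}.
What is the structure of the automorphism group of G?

Vertex 3 is the unique vertex of degree 8; the remaining 8 vertices each have degree 3 and induce a cycle, so G is the wheel on 9 vertices with hub 3. With the hub fixed, the remaining symmetry is that of the rim cycle C_8, giving the dihedral group D_8.

the dihedral group of order 16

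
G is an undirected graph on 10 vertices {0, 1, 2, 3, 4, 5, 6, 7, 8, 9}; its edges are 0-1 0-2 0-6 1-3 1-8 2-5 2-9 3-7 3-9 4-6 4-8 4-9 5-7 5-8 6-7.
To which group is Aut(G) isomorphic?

G is 3-regular on 10 vertices with no triangles and no 4-cycles (girth 5): this is the Petersen graph. Viewing the Petersen graph as the Kneser graph K(5,2) — vertices are 2-subsets of {1,…,5}, edges join disjoint pairs — its automorphisms are exactly the permutations of the 5-element set, so Aut ≅ S_5 of order 120.

S_5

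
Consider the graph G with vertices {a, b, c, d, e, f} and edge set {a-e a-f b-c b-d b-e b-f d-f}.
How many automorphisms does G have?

Degrees alone do not determine every vertex (e.g. a and d both have degree 2), but their neighbour-degree multisets differ: N(a) has degrees [2, 3] while N(d) has degrees [3, 4]. Repeating this refinement separates all vertices, so the only automorphism is the identity.

1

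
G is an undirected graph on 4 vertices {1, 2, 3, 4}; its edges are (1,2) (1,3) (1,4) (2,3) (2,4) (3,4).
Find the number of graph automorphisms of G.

24

Every vertex has degree 3, so G is the complete graph K_4. Any permutation of the 4 vertices preserves K_4, so Aut(K_4) = S_4 of order 4! = 24.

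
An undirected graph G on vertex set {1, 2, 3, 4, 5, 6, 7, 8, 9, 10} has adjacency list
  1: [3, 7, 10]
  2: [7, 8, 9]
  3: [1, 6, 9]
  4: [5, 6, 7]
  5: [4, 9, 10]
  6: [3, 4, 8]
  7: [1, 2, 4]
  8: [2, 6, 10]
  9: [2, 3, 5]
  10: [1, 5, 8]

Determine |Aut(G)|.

G is 3-regular on 10 vertices with no triangles and no 4-cycles (girth 5): this is the Petersen graph. It is a classical fact that the Petersen graph has automorphism group S_5 (order 120), arising from its description as the Kneser graph K(5,2).

120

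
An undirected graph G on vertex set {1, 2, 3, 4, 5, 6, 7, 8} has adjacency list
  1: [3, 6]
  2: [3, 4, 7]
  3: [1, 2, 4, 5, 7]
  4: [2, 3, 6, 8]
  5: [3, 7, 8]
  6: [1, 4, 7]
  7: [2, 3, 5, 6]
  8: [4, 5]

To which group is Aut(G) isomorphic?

{e}

Degrees alone do not determine every vertex (e.g. 1 and 8 both have degree 2), but their neighbour-degree multisets differ: N(1) has degrees [3, 5] while N(8) has degrees [3, 4]. Repeating this refinement separates all vertices, so the only automorphism is the identity.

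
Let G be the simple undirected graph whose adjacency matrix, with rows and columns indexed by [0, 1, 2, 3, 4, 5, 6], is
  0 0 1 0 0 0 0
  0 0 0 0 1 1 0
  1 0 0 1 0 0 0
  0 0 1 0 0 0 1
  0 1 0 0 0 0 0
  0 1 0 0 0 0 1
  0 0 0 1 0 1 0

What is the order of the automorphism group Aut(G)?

The degree sequence is [1, 2, 2, 2, 1, 2, 2]; the two degree-1 vertices 0 and 4 are the ends of a path, so G = P_7. The only nontrivial automorphism of a path is the end-to-end reflection, so Aut(G) ≅ Z_2.

2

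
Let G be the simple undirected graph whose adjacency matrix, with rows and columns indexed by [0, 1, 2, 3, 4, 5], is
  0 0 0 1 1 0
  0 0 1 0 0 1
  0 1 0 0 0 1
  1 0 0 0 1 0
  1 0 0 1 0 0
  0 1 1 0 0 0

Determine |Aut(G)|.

72

G has two connected components, {1, 2, 5} and {0, 3, 4}; each is 2-regular, so G = C_3 ⊔ C_3. With two isomorphic components, Aut(G) = Aut(C_3) ≀ S_2 = (D_3 × D_3) ⋊ Z_2: permute each cycle by D_3, then optionally swap the two cycles. Order 2·(2·3)² = 72.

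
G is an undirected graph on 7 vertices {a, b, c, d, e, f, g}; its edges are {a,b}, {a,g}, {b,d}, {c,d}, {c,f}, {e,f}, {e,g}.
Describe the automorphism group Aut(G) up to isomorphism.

Every vertex has degree 2 and the graph is connected, so G is the 7-cycle C_7. C_7 has 7 rotations and 7 reflections, so Aut(C_7) ≅ D_7 of order 14.

D_7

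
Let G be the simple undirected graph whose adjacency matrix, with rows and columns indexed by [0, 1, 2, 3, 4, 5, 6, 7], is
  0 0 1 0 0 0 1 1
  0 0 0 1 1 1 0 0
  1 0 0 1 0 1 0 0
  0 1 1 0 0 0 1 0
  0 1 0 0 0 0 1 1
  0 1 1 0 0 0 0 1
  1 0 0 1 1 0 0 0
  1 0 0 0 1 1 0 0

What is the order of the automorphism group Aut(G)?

G is 3-regular and bipartite on 2^3 = 8 vertices with girth 4; it is the hypercube graph Q_3. Aut(Q_3) consists of the signed permutations of the 3 coordinate axes: 3! permutations times 2^3 sign flips, so |Aut| = 2^3·3! = 48.

48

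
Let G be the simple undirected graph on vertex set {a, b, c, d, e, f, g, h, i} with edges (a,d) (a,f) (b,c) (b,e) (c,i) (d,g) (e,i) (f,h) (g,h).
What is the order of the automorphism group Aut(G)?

80

G has two connected components, {a, d, f, g, h} and {b, c, e, i}; each is 2-regular, so G = C_5 ⊔ C_4. The components are non-isomorphic (different sizes), so Aut(G) = Aut(C_5) × Aut(C_4) = D_5 × D_4 of order 10·8 = 80.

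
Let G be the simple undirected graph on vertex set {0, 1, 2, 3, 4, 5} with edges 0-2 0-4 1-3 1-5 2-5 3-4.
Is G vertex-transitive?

Yes

Every vertex has degree 2 and the graph is connected, so G is the 6-cycle C_6. The automorphisms of the 6-cycle are exactly the symmetries of a regular 6-gon: the dihedral group D_6, |D_6| = 12. This group acts transitively on the 6 vertices.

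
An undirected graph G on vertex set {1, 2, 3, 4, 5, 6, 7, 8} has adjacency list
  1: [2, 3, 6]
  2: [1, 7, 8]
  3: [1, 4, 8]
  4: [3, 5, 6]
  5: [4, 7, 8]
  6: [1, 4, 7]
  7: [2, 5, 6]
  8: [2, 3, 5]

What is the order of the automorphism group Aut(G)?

48

G is 3-regular and bipartite on 2^3 = 8 vertices with girth 4; it is the hypercube graph Q_3. Aut(Q_3) consists of the signed permutations of the 3 coordinate axes: 3! permutations times 2^3 sign flips, so |Aut| = 2^3·3! = 48.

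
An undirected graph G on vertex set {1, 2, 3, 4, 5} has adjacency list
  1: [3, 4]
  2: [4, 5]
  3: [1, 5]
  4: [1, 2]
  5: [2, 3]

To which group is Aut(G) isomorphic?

Every vertex has degree 2 and the graph is connected, so G is the 5-cycle C_5. The automorphisms of the 5-cycle are exactly the symmetries of a regular 5-gon: the dihedral group D_5, |D_5| = 10.

the dihedral group of order 10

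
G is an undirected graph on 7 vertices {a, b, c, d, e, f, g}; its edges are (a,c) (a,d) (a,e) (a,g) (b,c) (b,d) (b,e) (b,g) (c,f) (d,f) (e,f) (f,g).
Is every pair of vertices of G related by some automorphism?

Automorphisms preserve degree, but G has vertices of degree 3 and vertices of degree 4; no automorphism maps one to the other, so G is not vertex-transitive.

No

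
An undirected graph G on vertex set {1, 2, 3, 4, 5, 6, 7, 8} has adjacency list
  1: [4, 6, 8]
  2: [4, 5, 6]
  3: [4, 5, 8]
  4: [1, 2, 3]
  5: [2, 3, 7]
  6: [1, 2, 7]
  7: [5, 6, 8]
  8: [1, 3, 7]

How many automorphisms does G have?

G is 3-regular and bipartite on 2^3 = 8 vertices with girth 4; it is the hypercube graph Q_3. Aut(Q_3) consists of the signed permutations of the 3 coordinate axes: 3! permutations times 2^3 sign flips, so |Aut| = 2^3·3! = 48.

48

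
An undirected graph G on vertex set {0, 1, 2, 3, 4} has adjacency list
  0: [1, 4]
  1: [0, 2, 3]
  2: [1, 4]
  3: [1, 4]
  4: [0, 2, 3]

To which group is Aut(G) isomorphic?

The vertices split by degree into {1, 4} (degree 3) and {0, 2, 3} (degree 2); every edge runs between the two parts, so G is the complete bipartite graph K_{2,3}. Automorphisms preserve the bipartition setwise (since the parts differ in size) and act as S_3 × S_2 within it; |Aut| = 12.

S_3 × S_2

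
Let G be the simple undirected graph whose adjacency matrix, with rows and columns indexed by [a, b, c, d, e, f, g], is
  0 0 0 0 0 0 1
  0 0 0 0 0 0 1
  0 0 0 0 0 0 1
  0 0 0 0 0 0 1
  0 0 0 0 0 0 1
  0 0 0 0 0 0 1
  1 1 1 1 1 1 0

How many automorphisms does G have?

Vertex g has degree 6 and every other vertex has degree 1, so G is the star K_{1,6} with centre g. Any automorphism fixes the centre and permutes the 6 leaves freely, so Aut(G) ≅ S_6 of order 6! = 720.

720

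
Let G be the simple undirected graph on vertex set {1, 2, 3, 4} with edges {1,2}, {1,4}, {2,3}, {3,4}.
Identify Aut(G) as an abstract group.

G is 2-regular and bipartite with parts {1, 3} and {2, 4} (each part is independent and every cross-pair is an edge), so G = K_{2,2}. Aut(K_{2,2}) is the wreath product S_2 ≀ Z_2: permute within each part, then optionally swap the parts; |Aut| = 2·(2!)² = 8.

(S_2 × S_2) ⋊ Z_2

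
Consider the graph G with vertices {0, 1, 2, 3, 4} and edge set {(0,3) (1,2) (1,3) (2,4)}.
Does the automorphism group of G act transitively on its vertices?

Automorphisms preserve degree, but G has vertices of degree 1 and vertices of degree 2; no automorphism maps one to the other, so G is not vertex-transitive.

No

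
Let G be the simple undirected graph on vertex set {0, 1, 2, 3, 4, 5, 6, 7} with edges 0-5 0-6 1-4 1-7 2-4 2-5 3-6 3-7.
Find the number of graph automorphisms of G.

Every vertex has degree 2 and the graph is connected, so G is the 8-cycle C_8. The automorphisms of the 8-cycle are exactly the symmetries of a regular 8-gon: the dihedral group D_8, |D_8| = 16.

16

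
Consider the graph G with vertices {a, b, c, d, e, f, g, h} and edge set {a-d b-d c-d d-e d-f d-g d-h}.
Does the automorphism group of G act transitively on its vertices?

Vertex d is the only vertex of degree 7, so every automorphism fixes it; G is not vertex-transitive.

No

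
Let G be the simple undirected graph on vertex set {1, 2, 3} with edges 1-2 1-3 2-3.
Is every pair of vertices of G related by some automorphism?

All 3 vertices are pairwise adjacent: G = K_3. Every bijection on the vertex set is an automorphism of K_3; hence Aut(K_3) ≅ S_3, order 6. This group acts transitively on the 3 vertices.

Yes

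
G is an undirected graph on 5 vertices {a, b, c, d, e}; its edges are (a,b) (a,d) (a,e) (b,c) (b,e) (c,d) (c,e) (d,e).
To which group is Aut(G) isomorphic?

the dihedral group of order 8

Vertex e is the unique vertex of degree 4; the remaining 4 vertices each have degree 3 and induce a cycle, so G is the wheel on 5 vertices with hub e. With the hub fixed, the remaining symmetry is that of the rim cycle C_4, giving the dihedral group D_4.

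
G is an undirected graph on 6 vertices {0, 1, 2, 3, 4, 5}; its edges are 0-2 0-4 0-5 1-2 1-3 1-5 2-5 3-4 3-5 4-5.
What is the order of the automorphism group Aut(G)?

Vertex 5 is the unique vertex of degree 5; the remaining 5 vertices each have degree 3 and induce a cycle, so G is the wheel on 6 vertices with hub 5. Every automorphism fixes the hub and acts on the rim 5-cycle, so Aut(G) ≅ Aut(C_5) = D_5 of order 10.

10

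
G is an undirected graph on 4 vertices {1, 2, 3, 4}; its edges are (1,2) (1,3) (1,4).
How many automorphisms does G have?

6

Vertex 1 has degree 3 and every other vertex has degree 1, so G is the star K_{1,3} with centre 1. Any automorphism fixes the centre and permutes the 3 leaves freely, so Aut(G) ≅ S_3 of order 3! = 6.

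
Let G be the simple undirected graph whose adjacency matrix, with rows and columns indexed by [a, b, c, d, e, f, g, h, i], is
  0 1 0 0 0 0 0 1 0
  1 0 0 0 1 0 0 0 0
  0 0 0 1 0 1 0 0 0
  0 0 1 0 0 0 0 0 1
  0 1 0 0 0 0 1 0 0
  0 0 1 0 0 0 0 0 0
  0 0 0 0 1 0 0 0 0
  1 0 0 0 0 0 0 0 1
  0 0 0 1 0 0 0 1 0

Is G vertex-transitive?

Automorphisms preserve degree, but G has vertices of degree 1 and vertices of degree 2; no automorphism maps one to the other, so G is not vertex-transitive.

No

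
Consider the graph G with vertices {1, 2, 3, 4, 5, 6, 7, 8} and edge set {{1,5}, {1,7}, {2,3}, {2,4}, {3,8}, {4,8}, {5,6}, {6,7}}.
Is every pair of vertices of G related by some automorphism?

G has two connected components, {2, 3, 4, 8} and {1, 5, 6, 7}; each is 2-regular, so G = C_4 ⊔ C_4. With two isomorphic components, Aut(G) = Aut(C_4) ≀ S_2 = (D_4 × D_4) ⋊ Z_2: permute each cycle by D_4, then optionally swap the two cycles. Order 2·(2·4)² = 128. This group acts transitively on the 8 vertices.

Yes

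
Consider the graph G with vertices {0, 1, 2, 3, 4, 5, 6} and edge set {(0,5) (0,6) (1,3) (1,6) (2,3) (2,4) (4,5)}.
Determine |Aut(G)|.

14

G is 2-regular and connected on 7 vertices, i.e. the cycle C_7. The automorphisms of the 7-cycle are exactly the symmetries of a regular 7-gon: the dihedral group D_7, |D_7| = 14.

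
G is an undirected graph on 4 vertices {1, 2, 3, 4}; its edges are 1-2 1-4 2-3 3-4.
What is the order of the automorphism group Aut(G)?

G is 2-regular and bipartite on 2^2 = 4 vertices with girth 4; it is the hypercube graph Q_2. The symmetry group of the 2-cube is the hyperoctahedral group B_2 = Z_2 ≀ S_2, of order 2^2·2! = 8.

8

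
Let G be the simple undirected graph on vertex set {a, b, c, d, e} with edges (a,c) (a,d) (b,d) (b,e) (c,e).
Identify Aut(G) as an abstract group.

the dihedral group of order 10

G is 2-regular and connected on 5 vertices, i.e. the cycle C_5. The automorphisms of the 5-cycle are exactly the symmetries of a regular 5-gon: the dihedral group D_5, |D_5| = 10.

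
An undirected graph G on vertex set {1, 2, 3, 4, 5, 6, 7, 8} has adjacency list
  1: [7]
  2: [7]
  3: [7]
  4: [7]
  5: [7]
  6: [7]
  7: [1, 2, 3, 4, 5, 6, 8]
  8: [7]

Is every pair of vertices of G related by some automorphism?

No

Vertex 7 is the only vertex of degree 7, so every automorphism fixes it; G is not vertex-transitive.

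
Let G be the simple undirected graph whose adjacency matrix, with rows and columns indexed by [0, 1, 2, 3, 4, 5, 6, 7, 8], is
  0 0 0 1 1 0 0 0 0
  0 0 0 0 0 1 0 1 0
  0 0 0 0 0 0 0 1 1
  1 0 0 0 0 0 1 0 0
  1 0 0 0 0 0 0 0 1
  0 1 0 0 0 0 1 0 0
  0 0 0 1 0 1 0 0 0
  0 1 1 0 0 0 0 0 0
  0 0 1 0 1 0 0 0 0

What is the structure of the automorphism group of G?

Every vertex has degree 2 and the graph is connected, so G is the 9-cycle C_9. C_9 has 9 rotations and 9 reflections, so Aut(C_9) ≅ D_9 of order 18.

the dihedral group of order 18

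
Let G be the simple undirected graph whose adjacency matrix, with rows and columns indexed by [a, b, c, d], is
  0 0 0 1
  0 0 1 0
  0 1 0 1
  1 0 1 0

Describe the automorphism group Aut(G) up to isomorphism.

The degree sequence is [1, 1, 2, 2]; the two degree-1 vertices a and b are the ends of a path, so G = P_4. A path has exactly one nontrivial symmetry — reversal — giving Aut(G) of order 2.

Z_2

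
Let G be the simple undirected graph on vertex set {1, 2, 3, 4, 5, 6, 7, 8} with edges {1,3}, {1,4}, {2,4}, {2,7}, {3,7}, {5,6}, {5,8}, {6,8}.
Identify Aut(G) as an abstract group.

D_3 × D_5

G has two connected components, {1, 2, 3, 4, 7} and {5, 6, 8}; each is 2-regular, so G = C_5 ⊔ C_3. The components are non-isomorphic (different sizes), so Aut(G) = Aut(C_3) × Aut(C_5) = D_3 × D_5 of order 6·10 = 60.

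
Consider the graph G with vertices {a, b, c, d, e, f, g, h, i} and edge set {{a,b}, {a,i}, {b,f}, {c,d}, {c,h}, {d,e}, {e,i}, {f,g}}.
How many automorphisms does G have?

The degree sequence is [2, 2, 2, 2, 2, 2, 1, 1, 2]; the two degree-1 vertices g and h are the ends of a path, so G = P_9. A path has exactly one nontrivial symmetry — reversal — giving Aut(G) of order 2.

2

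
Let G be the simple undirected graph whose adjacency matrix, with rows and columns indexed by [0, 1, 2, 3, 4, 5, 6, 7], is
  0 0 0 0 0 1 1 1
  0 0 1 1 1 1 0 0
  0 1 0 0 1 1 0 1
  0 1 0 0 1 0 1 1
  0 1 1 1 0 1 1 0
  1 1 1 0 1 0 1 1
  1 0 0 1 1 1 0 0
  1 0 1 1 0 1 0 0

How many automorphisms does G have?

The degree sequence is [3, 4, 4, 4, 5, 6, 4, 4]. Checking the degree-preserving permutations of the vertex set shows that none except the identity preserves every edge, so Aut(G) is trivial.

1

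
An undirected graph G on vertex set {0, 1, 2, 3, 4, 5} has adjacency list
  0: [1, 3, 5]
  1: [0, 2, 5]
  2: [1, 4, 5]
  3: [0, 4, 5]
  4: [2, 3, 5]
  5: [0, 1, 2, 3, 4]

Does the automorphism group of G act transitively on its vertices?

No

Vertex 5 is the only vertex of degree 5, so every automorphism fixes it; G is not vertex-transitive.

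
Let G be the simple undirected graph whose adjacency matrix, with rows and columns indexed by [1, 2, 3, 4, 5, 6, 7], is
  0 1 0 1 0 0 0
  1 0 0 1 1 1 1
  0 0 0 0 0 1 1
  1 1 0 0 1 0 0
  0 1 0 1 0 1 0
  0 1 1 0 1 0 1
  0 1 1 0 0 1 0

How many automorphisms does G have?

1

Degrees alone do not determine every vertex (e.g. 1 and 3 both have degree 2), but their neighbour-degree multisets differ: N(1) has degrees [3, 5] while N(3) has degrees [3, 4]. Repeating this refinement separates all vertices, so the only automorphism is the identity.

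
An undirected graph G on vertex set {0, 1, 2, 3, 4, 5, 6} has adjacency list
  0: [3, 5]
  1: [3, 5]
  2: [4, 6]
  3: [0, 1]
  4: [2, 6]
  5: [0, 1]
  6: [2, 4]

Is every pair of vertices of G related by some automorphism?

No

G has two connected components, {0, 1, 3, 5} and {2, 4, 6}; each is 2-regular, so G = C_4 ⊔ C_3. The orbit of 0 under Aut(G) is {0, 1, 3, 5}, which does not contain 2, so G is not vertex-transitive.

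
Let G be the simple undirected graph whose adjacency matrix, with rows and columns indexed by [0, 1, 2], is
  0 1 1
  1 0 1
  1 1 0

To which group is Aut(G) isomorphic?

the symmetric group on 3 letters

Every vertex has degree 2, so G is the complete graph K_3. Any permutation of the 3 vertices preserves K_3, so Aut(K_3) = S_3 of order 3! = 6.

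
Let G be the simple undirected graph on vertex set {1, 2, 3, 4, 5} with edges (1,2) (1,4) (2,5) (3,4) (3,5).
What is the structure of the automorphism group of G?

G is 2-regular and connected on 5 vertices, i.e. the cycle C_5. C_5 has 5 rotations and 5 reflections, so Aut(C_5) ≅ D_5 of order 10.

D_5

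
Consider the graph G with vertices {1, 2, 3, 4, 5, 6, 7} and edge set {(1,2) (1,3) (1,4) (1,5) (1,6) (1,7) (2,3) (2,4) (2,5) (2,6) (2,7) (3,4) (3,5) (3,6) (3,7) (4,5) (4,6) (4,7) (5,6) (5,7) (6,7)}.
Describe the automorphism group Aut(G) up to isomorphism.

the symmetric group on 7 letters

Every vertex has degree 6, so G is the complete graph K_7. Any permutation of the 7 vertices preserves K_7, so Aut(K_7) = S_7 of order 7! = 5040.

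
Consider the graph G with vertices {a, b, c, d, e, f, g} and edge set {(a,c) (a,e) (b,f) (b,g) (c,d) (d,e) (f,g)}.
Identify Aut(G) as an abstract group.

G has two connected components, {a, c, d, e} and {b, f, g}; each is 2-regular, so G = C_4 ⊔ C_3. No automorphism exchanges components of different sizes, hence Aut(G) is the direct product D_4 × D_3, order 48.

D_4 × D_3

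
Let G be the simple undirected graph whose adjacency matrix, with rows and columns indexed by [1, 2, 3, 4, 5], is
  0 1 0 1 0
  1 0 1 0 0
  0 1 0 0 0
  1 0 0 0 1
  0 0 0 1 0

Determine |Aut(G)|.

2

The degree sequence is [2, 2, 1, 2, 1]; the two degree-1 vertices 3 and 5 are the ends of a path, so G = P_5. A path has exactly one nontrivial symmetry — reversal — giving Aut(G) of order 2.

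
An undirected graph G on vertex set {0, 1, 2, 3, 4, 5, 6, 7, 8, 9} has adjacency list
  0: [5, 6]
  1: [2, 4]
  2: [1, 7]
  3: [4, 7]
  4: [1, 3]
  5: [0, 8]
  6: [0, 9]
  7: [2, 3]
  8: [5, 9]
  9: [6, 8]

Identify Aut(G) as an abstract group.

(D_5 × D_5) ⋊ Z_2

G has two connected components, {0, 5, 6, 8, 9} and {1, 2, 3, 4, 7}; each is 2-regular, so G = C_5 ⊔ C_5. Aut of a disjoint union of two copies of C_5 is the wreath product D_5 ≀ Z_2, of order 2·10² = 200.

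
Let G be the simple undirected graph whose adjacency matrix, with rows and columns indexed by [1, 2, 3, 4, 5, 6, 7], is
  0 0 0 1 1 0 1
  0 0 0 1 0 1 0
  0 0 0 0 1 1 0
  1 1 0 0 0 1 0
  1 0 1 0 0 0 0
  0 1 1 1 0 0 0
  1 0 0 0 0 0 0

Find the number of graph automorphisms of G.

The degree sequence is [3, 2, 2, 3, 2, 3, 1]. Checking the degree-preserving permutations of the vertex set shows that none except the identity preserves every edge, so Aut(G) is trivial.

1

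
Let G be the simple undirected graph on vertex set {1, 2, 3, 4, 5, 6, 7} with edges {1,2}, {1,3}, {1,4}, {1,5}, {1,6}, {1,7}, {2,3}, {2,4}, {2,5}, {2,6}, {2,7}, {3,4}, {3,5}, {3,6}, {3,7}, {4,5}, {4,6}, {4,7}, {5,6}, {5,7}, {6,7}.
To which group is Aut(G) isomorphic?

All 7 vertices are pairwise adjacent: G = K_7. Every bijection on the vertex set is an automorphism of K_7; hence Aut(K_7) ≅ S_7, order 5040.

S_7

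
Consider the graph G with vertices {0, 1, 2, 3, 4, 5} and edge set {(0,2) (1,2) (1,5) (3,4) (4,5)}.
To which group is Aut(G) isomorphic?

Z_2

The degree sequence is [1, 2, 2, 1, 2, 2]; the two degree-1 vertices 0 and 3 are the ends of a path, so G = P_6. A path has exactly one nontrivial symmetry — reversal — giving Aut(G) of order 2.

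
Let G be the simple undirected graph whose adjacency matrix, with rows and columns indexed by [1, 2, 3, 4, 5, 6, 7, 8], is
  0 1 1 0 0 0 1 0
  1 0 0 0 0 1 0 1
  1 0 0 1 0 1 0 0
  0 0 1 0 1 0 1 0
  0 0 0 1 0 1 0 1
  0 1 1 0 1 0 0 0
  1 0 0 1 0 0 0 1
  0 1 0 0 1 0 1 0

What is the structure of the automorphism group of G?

G is 3-regular and bipartite on 2^3 = 8 vertices with girth 4; it is the hypercube graph Q_3. The symmetry group of the 3-cube is the hyperoctahedral group B_3 = Z_2 ≀ S_3, of order 2^3·3! = 48.

the hyperoctahedral group B_3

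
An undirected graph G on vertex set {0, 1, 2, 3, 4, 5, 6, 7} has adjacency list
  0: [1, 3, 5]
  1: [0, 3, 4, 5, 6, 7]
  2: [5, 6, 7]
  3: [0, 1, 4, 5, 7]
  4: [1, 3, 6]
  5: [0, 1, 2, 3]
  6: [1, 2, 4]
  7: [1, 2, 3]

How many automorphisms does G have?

1

The degree sequence is [3, 6, 3, 5, 3, 4, 3, 3]. Checking the degree-preserving permutations of the vertex set shows that none except the identity preserves every edge, so Aut(G) is trivial.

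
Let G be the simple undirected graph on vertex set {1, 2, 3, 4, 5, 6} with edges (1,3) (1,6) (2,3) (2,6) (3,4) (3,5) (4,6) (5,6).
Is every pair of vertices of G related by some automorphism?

Automorphisms preserve degree, but G has vertices of degree 2 and vertices of degree 4; no automorphism maps one to the other, so G is not vertex-transitive.

No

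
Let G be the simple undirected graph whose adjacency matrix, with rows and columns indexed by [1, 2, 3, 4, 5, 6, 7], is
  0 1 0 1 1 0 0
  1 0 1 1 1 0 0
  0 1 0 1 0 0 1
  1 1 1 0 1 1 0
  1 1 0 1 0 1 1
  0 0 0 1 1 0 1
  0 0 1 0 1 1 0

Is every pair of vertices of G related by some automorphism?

Vertex 2 is the only vertex of degree 4, so every automorphism fixes it; G is not vertex-transitive.

No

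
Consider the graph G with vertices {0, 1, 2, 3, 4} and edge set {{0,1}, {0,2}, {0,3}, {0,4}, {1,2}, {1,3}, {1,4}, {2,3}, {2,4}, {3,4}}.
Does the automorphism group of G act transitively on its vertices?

All 5 vertices are pairwise adjacent: G = K_5. Every bijection on the vertex set is an automorphism of K_5; hence Aut(K_5) ≅ S_5, order 120. This group acts transitively on the 5 vertices.

Yes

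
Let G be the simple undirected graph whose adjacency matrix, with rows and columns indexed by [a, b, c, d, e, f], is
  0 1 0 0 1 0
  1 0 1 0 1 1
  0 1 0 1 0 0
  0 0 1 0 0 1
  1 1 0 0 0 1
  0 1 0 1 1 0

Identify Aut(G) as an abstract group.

the trivial group

The degree sequence is [2, 4, 2, 2, 3, 3]. Checking the degree-preserving permutations of the vertex set shows that none except the identity preserves every edge, so Aut(G) is trivial.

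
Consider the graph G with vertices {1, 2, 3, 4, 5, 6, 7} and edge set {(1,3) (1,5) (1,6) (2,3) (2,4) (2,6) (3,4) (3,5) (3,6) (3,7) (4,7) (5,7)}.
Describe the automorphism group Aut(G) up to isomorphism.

Vertex 3 is the unique vertex of degree 6; the remaining 6 vertices each have degree 3 and induce a cycle, so G is the wheel on 7 vertices with hub 3. With the hub fixed, the remaining symmetry is that of the rim cycle C_6, giving the dihedral group D_6.

D_6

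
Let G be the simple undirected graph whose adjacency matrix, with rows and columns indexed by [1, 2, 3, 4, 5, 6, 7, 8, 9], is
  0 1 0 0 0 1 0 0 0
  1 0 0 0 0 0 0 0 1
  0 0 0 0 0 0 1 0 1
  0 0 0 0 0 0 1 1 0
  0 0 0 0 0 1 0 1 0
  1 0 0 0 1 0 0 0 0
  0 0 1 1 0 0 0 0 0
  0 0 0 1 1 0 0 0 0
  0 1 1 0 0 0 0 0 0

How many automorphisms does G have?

Every vertex has degree 2 and the graph is connected, so G is the 9-cycle C_9. C_9 has 9 rotations and 9 reflections, so Aut(C_9) ≅ D_9 of order 18.

18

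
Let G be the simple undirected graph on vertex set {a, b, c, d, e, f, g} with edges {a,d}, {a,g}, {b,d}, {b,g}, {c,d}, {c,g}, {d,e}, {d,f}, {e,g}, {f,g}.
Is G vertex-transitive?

No

Automorphisms preserve degree, but G has vertices of degree 2 and vertices of degree 5; no automorphism maps one to the other, so G is not vertex-transitive.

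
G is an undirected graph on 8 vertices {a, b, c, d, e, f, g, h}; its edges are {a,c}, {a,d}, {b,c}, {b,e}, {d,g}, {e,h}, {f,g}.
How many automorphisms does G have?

2

The degree sequence is [2, 2, 2, 2, 2, 1, 2, 1]; the two degree-1 vertices f and h are the ends of a path, so G = P_8. The only nontrivial automorphism of a path is the end-to-end reflection, so Aut(G) ≅ Z_2.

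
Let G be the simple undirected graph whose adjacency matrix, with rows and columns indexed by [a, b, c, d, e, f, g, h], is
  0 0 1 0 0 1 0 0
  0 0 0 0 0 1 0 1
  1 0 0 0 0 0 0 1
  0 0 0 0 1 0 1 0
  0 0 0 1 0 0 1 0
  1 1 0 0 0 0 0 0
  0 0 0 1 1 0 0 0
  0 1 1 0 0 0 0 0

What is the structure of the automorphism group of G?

D_3 × D_5

G has two connected components, {a, b, c, f, h} and {d, e, g}; each is 2-regular, so G = C_5 ⊔ C_3. No automorphism exchanges components of different sizes, hence Aut(G) is the direct product D_3 × D_5, order 60.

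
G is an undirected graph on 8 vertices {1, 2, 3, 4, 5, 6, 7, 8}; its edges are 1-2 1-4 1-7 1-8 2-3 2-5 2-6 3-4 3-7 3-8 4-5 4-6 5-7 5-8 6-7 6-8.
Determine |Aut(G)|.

G is 4-regular and bipartite with parts {2, 4, 7, 8} and {1, 3, 5, 6} (each part is independent and every cross-pair is an edge), so G = K_{4,4}. Aut(K_{4,4}) is the wreath product S_4 ≀ Z_2: permute within each part, then optionally swap the parts; |Aut| = 2·(4!)² = 1152.

1152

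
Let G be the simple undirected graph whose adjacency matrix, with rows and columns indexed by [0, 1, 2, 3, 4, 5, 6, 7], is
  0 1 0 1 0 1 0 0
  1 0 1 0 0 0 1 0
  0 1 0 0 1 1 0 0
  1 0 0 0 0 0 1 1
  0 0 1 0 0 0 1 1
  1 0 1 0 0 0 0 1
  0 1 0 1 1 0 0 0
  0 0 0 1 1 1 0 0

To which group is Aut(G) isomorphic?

G is 3-regular and bipartite on 2^3 = 8 vertices with girth 4; it is the hypercube graph Q_3. Aut(Q_3) consists of the signed permutations of the 3 coordinate axes: 3! permutations times 2^3 sign flips, so |Aut| = 2^3·3! = 48.

Z_2^3 ⋊ S_3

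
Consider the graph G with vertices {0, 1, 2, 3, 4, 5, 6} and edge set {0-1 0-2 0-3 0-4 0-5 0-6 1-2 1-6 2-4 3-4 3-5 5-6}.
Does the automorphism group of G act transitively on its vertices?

Vertex 0 is the only vertex of degree 6, so every automorphism fixes it; G is not vertex-transitive.

No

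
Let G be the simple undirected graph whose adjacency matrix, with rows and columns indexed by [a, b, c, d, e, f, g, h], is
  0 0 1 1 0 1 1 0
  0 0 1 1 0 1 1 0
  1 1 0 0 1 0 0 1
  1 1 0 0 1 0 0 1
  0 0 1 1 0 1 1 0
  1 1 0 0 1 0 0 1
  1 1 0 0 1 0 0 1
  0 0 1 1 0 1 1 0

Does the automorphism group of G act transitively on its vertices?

Yes

G is 4-regular and bipartite with parts {c, d, f, g} and {a, b, e, h} (each part is independent and every cross-pair is an edge), so G = K_{4,4}. Aut(K_{4,4}) is the wreath product S_4 ≀ Z_2: permute within each part, then optionally swap the parts; |Aut| = 2·(4!)² = 1152. Under this action every vertex can be carried to every other, so G is vertex-transitive.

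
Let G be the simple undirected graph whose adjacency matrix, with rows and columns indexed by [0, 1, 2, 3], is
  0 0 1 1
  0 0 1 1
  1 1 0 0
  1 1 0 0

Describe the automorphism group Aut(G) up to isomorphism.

G is 2-regular and bipartite on 2^2 = 4 vertices with girth 4; it is the hypercube graph Q_2. Aut(Q_2) consists of the signed permutations of the 2 coordinate axes: 2! permutations times 2^2 sign flips, so |Aut| = 2^2·2! = 8.

the dihedral group of order 8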